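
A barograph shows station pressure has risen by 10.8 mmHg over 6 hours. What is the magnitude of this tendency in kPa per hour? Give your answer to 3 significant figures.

0.240 kPa per hour

10.8 mmHg / 6 h × 0.133322 kPa/mmHg = 0.240 kPa/h.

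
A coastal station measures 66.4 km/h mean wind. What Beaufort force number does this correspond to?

66.4 km/h = 18.4 m/s, which is Beaufort 8 (gale, 17.2–20.7 m/s).

Beaufort force 8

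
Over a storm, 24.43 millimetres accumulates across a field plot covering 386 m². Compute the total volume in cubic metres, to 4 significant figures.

1 mm over 1 m² is 1 L, so volume = 24.43 × 386 = 9429.98 L = 9.430 m³.

9.430 cubic metres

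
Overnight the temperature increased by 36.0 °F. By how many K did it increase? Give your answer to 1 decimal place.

20.0 K

For a temperature change the 32° offset cancels: ΔK = 36.0 × 0.5556 = 20.0 K.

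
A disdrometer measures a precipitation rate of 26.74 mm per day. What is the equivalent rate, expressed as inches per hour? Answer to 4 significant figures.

0.04386 in/hour

26.74 mm/day × 0.0393701 in/mm × 0.0416667 day/hour = 0.04386 in/hour.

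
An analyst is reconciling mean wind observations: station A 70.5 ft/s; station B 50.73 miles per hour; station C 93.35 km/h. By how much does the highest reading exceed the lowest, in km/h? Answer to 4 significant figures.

station A: 70.5 ft/s = 77.3582 km/h.
station B: 50.73 mph = 81.6420 km/h.
Spread: 93.3500 − 77.3582 = 15.99 km/h.

15.99 km/h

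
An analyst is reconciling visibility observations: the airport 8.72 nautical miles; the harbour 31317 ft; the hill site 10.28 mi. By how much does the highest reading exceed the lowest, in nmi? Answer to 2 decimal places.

3.78 nmi

the harbour: 31317 ft = 5.1541 nmi.
the hill site: 10.28 SM = 8.9331 nmi.
Spread: 8.9331 − 5.1541 = 3.78 nmi.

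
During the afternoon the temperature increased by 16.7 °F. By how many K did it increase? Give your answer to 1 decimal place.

9.3 K

Converting a difference, only the 9/5 scale factor applies: ΔK = 16.7 × 0.5556 = 9.3 K.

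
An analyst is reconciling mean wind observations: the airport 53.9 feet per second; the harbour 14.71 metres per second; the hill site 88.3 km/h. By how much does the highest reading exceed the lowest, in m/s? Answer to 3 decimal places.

9.818 m/s

the airport: 53.9 ft/s = 16.42872 m/s.
the hill site: 88.3 km/h = 24.52778 m/s.
Spread: 24.52778 − 14.71000 = 9.818 m/s.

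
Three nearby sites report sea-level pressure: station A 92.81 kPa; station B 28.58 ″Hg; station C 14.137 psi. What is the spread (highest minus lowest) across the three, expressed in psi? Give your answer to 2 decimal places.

0.68 psi

station A: 92.81 kPa = 13.4610 psi.
station B: 28.58 inHg = 14.0372 psi.
Spread: 14.1370 − 13.4610 = 0.68 psi.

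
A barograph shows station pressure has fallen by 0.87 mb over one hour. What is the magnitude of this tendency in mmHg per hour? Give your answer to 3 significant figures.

0.653 mmHg per hour

0.87 mb / 1 h × 0.750062 mmHg/mb = 0.653 mmHg/h.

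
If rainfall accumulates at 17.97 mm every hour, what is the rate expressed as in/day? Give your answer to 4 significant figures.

17.97 mm/hour × 0.0393701 in/mm × 24 hour/day = 16.98 in/day.

16.98 in/day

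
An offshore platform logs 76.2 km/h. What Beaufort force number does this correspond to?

Beaufort force 9

76.2 km/h = 21.2 m/s, which is Beaufort 9 (strong gale, 20.8–24.4 m/s).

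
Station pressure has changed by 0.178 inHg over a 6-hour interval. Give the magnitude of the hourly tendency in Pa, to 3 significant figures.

100 Pa per hour

0.178 inHg / 6 h × 3386.39 Pa/inHg = 100 Pa/h.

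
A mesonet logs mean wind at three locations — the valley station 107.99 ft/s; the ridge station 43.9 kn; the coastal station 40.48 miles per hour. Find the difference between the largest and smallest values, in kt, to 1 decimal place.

the valley station: 107.99 ft/s = 63.982 kt.
the coastal station: 40.48 mph = 35.176 kt.
Spread: 63.982 − 35.176 = 28.8 kt.

28.8 kt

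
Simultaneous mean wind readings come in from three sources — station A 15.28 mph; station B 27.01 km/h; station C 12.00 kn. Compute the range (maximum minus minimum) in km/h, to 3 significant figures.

station A: 15.28 mph = 24.5908 km/h.
station C: 12.00 kt = 22.2240 km/h.
Spread: 27.0100 − 22.2240 = 4.79 km/h.

4.79 km/h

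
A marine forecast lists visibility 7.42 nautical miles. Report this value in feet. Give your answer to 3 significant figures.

1 nmi = 6076.12 ft, so 7.42 × 6076.12 = 45100 ft.

45100 ft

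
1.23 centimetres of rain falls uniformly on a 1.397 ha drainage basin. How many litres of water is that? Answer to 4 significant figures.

Depth: 1.23 cm × 10 = 12.3 mm.
Area: 1.397 ha = 13970 m².
1 mm over 1 m² is 1 L, so volume = 12.3 × 13970 = 171831 L ≈ 171800 L.

171800 litres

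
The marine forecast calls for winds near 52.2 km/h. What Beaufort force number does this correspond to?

52.2 km/h = 14.5 m/s, which is Beaufort 7 (near gale, 13.9–17.1 m/s).

Beaufort force 7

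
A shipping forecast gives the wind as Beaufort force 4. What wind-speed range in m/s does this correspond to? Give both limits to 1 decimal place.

5.5 to 7.9 m/s

Beaufort 4 (moderate breeze) spans 5.5–7.9 m/s.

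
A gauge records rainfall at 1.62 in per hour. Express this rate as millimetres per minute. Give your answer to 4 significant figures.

1.62 in/hour × 25.4 mm/in × 0.0166667 hour/minute = 0.6858 mm/minute.

0.6858 mm/minute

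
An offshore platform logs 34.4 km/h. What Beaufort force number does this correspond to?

34.4 km/h = 9.6 m/s, which is Beaufort 5 (fresh breeze, 8.0–10.7 m/s).

Beaufort force 5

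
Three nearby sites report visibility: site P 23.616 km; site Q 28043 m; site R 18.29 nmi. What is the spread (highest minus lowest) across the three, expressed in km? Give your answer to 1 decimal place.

site Q: 28043 m = 28.043 km.
site R: 18.29 nmi = 33.873 km.
Spread: 33.873 − 23.616 = 10.3 km.

10.3 km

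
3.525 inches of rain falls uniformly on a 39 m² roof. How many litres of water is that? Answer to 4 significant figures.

3492 litres

Depth: 3.525 in × 25.4 = 89.535 mm.
1 mm over 1 m² is 1 L, so volume = 89.535 × 39 = 3491.865 L ≈ 3492 L.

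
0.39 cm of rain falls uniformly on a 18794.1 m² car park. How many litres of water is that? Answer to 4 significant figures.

73300 litres

Depth: 0.39 cm × 10 = 3.9 mm.
1 mm over 1 m² is 1 L, so volume = 3.9 × 18794.1 = 73296.99 L ≈ 73300 L.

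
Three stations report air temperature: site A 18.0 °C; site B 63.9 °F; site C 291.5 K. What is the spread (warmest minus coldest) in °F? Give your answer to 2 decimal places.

site B: 63.9 °F = 17.722 °C.
site C: 291.5 K = 18.350 °C.
Spread: 18.350 − 17.722 = 0.628 °C = 1.13 °F.

1.13 °F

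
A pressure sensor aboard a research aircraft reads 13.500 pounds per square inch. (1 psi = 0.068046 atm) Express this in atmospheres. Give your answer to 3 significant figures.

0.919 atm

1 psi = 0.068046 atm, so 13.500 × 0.068046 = 0.919 atm.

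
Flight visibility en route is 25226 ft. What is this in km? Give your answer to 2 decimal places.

1 ft = 0.0003048 km, so 25226 × 0.0003048 = 7.69 km.

7.69 km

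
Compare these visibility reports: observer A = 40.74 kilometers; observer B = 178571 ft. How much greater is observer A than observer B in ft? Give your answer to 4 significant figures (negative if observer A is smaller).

observer A: 40.74 km = 133661.42 ft.
Difference: 133661.42 − 178571.00 = -44910 ft.

-44910 ft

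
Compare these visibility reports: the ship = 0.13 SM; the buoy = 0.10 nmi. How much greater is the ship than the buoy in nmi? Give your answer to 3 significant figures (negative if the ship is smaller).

0.0130 nmi

the ship: 0.13 SM = 0.112967 nmi.
Difference: 0.112967 − 0.100000 = 0.0130 nmi.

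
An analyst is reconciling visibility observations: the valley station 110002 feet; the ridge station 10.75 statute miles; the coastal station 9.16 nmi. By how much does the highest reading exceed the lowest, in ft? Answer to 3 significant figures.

54300 ft

the ridge station: 10.75 SM = 56760.00 ft.
the coastal station: 9.16 nmi = 55657.22 ft.
Spread: 110002.00 − 55657.22 = 54300 ft.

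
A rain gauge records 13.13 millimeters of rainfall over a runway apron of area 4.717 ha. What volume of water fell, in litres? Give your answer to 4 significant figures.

619300 litres

Area: 4.717 ha = 47170 m².
1 mm over 1 m² is 1 L, so volume = 13.13 × 47170 = 619342.1 L ≈ 619300 L.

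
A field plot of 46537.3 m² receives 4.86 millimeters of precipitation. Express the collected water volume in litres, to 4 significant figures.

1 mm over 1 m² is 1 L, so volume = 4.86 × 46537.3 = 226171.28 L ≈ 226200 L.

226200 litres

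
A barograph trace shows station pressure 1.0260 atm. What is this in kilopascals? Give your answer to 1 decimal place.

104.0 kPa

1 atm = 101.325 kPa, so 1.0260 × 101.325 = 104.0 kPa.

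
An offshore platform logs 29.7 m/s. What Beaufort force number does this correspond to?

Beaufort force 11

29.7 m/s lies in the Beaufort 11 band (violent storm, 28.5–32.6 m/s).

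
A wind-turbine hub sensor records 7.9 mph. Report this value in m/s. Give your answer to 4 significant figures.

1 mph = 0.44704 m/s, so 7.9 × 0.44704 = 3.532 m/s.

3.532 m/s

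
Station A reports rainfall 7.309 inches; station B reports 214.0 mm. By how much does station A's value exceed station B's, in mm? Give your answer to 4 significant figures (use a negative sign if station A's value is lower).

-28.35 mm

station A: 7.309 in = 185.6486 mm.
Difference: 185.6486 − 214.0000 = -28.35 mm.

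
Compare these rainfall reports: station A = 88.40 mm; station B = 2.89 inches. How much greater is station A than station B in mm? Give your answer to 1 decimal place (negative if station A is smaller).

station B: 2.89 in = 73.406 mm.
Difference: 88.400 − 73.406 = 15.0 mm.

15.0 mm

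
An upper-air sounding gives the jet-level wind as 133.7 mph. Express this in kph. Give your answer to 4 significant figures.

1 mph = 1.60934 km/h, so 133.7 × 1.60934 = 215.2 km/h.

215.2 km/h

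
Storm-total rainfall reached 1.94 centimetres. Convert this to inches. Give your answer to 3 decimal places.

1 cm = 0.393701 in, so 1.94 × 0.393701 = 0.764 in.

0.764 in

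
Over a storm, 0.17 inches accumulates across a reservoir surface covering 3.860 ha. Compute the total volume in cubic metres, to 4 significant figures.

Depth: 0.17 in × 25.4 = 4.318 mm.
Area: 3.860 ha = 38600 m².
1 mm over 1 m² is 1 L, so volume = 4.318 × 38600 = 166674.8 L = 166.7 m³.

166.7 cubic metres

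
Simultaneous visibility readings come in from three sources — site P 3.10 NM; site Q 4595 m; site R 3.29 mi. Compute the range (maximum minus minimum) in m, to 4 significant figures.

1146 m

site P: 3.10 nmi = 5741.20 m.
site R: 3.29 SM = 5294.74 m.
Spread: 5741.20 − 4595.00 = 1146 m.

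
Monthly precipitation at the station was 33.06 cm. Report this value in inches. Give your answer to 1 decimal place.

13.0 in

1 cm = 0.393701 in, so 33.06 × 0.393701 = 13.0 in.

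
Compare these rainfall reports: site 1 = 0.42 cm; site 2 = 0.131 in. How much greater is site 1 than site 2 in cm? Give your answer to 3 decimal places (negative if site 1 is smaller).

0.087 cm

site 2: 0.131 in = 0.33274 cm.
Difference: 0.42000 − 0.33274 = 0.087 cm.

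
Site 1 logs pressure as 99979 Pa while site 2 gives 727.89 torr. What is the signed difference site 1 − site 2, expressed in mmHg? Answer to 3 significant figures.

site 1: 99979 Pa = 749.904 mmHg.
Difference: 749.904 − 727.890 = 22.0 mmHg.

22.0 mmHg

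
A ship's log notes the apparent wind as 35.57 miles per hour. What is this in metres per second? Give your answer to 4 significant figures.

15.90 m/s

1 mph = 0.44704 m/s, so 35.57 × 0.44704 = 15.90 m/s.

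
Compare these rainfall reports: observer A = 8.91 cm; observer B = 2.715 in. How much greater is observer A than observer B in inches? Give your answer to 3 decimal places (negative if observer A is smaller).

observer A: 8.91 cm = 3.50787 in.
Difference: 3.50787 − 2.71500 = 0.793 in.

0.793 in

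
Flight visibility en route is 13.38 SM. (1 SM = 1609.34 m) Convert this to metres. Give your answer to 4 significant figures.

21530 m

1 SM = 1609.34 m, so 13.38 × 1609.34 = 21530 m.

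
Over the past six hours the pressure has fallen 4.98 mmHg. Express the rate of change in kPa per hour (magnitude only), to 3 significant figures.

0.111 kPa per hour

4.98 mmHg / 6 h × 0.133322 kPa/mmHg = 0.111 kPa/h.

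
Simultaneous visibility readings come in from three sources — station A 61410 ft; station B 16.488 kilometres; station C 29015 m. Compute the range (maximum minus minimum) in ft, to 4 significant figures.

station B: 16.488 km = 54094.49 ft.
station C: 29015 m = 95193.57 ft.
Spread: 95193.57 − 54094.49 = 41100 ft.

41100 ft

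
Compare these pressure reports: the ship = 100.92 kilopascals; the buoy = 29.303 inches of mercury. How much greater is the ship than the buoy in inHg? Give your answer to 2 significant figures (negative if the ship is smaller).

the ship: 100.92 kPa = 29.8017 inHg.
Difference: 29.8017 − 29.3030 = 0.50 inHg.

0.50 inHg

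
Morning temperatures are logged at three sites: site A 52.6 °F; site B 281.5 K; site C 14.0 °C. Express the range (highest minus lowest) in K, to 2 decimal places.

site A: 52.6 °F = 11.444 °C.
site B: 281.5 K = 8.350 °C.
Spread: 14.000 − 8.350 = 5.650 °C.

5.65 K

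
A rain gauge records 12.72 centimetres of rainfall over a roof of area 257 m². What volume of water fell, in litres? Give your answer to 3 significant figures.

Depth: 12.72 cm × 10 = 127.2 mm.
1 mm over 1 m² is 1 L, so volume = 127.2 × 257 = 32690.4 L ≈ 32700 L.

32700 litres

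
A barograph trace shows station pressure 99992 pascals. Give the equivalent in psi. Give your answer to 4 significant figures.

14.50 psi

1 Pa = 0.000145038 psi, so 99992 × 0.000145038 = 14.50 psi.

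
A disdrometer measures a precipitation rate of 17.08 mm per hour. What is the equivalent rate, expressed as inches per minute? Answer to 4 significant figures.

17.08 mm/hour × 0.0393701 in/mm × 0.0166667 hour/minute = 0.01121 in/minute.

0.01121 in/minute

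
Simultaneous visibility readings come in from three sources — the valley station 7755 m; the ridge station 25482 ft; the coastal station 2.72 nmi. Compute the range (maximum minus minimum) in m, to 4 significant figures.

the ridge station: 25482 ft = 7766.91 m.
the coastal station: 2.72 nmi = 5037.44 m.
Spread: 7766.91 − 5037.44 = 2729 m.

2729 m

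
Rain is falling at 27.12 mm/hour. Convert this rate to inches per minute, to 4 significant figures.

0.01780 in/minute

27.12 mm/hour × 0.0393701 in/mm × 0.0166667 hour/minute = 0.01780 in/minute.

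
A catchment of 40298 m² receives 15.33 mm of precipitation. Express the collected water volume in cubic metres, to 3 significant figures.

1 mm over 1 m² is 1 L, so volume = 15.33 × 40298 = 617768.34 L = 618 m³.

618 cubic metres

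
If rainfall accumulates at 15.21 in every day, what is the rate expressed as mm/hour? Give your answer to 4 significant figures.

16.10 mm/hour

15.21 in/day × 25.4 mm/in × 0.0416667 day/hour = 16.10 mm/hour.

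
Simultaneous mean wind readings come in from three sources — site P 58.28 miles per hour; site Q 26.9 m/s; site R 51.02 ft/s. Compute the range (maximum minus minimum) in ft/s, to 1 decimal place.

37.2 ft/s

site P: 58.28 mph = 85.477 ft/s.
site Q: 26.9 m/s = 88.255 ft/s.
Spread: 88.255 − 51.020 = 37.2 ft/s.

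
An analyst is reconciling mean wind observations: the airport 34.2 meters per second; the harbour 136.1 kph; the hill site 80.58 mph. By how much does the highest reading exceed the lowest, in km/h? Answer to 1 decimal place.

the airport: 34.2 m/s = 123.120 km/h.
the hill site: 80.58 mph = 129.681 km/h.
Spread: 136.100 − 123.120 = 13.0 km/h.

13.0 km/h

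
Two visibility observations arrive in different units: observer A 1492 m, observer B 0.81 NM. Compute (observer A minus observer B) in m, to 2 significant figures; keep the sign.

observer B: 0.81 nmi = 1500.120 m.
Difference: 1492.000 − 1500.120 = -8.1 m.

-8.1 m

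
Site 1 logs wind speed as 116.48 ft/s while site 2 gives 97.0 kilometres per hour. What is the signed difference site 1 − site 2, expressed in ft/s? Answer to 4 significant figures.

site 2: 97.0 km/h = 88.4004 ft/s.
Difference: 116.4800 − 88.4004 = 28.08 ft/s.

28.08 ft/s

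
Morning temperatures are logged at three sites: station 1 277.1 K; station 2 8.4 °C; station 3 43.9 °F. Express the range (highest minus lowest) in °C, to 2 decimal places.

station 1: 277.1 K = 3.950 °C.
station 3: 43.9 °F = 6.611 °C.
Spread: 8.400 − 3.950 = 4.450 °C.

4.45 °C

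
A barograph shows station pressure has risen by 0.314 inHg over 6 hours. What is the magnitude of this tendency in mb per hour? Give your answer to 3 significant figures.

0.314 inHg / 6 h × 33.8639 mb/inHg = 1.77 mb/h.

1.77 mb per hour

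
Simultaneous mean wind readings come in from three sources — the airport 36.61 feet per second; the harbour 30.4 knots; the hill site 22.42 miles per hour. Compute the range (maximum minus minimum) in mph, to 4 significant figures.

12.56 mph

the airport: 36.61 ft/s = 24.9614 mph.
the harbour: 30.4 kt = 34.9837 mph.
Spread: 34.9837 − 22.4200 = 12.56 mph.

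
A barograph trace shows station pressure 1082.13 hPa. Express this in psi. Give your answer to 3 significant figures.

15.7 psi

1 hPa = 0.0145038 psi, so 1082.13 × 0.0145038 = 15.7 psi.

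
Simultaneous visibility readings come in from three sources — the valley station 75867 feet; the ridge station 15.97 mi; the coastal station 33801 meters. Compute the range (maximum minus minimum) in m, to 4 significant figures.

10680 m

the valley station: 75867 ft = 23124.26 m.
the ridge station: 15.97 SM = 25701.22 m.
Spread: 33801.00 − 23124.26 = 10680 m.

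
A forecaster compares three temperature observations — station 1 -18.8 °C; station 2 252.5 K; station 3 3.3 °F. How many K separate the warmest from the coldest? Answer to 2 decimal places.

station 2: 252.5 K = -20.650 °C.
station 3: 3.3 °F = -15.944 °C.
Spread: (-15.944) − (-20.650) = 4.706 °C.

4.71 K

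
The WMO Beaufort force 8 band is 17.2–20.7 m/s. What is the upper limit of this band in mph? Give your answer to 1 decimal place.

17.2–20.7 m/s × 2.237 = 38.5–46.3 mph.

46.3 mph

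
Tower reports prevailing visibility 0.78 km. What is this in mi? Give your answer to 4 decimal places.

1 km = 0.621371 SM, so 0.78 × 0.621371 = 0.4847 SM.

0.4847 SM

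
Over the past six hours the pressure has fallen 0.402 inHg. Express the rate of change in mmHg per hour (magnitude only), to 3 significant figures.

0.402 inHg / 6 h × 25.4 mmHg/inHg = 1.70 mmHg/h.

1.70 mmHg per hour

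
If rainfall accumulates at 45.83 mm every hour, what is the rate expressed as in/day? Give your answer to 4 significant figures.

43.30 in/day

45.83 mm/hour × 0.0393701 in/mm × 24 hour/day = 43.30 in/day.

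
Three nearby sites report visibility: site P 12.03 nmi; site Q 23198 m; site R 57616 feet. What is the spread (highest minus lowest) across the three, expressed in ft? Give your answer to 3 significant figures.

18500 ft

site P: 12.03 nmi = 73095.67 ft.
site Q: 23198 m = 76108.92 ft.
Spread: 76108.92 − 57616.00 = 18500 ft.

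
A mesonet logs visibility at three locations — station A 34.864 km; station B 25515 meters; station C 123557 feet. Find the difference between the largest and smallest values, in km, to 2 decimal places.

12.15 km

station B: 25515 m = 25.5150 km.
station C: 123557 ft = 37.6602 km.
Spread: 37.6602 − 25.5150 = 12.15 km.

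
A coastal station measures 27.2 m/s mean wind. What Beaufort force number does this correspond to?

Beaufort force 10

27.2 m/s lies in the Beaufort 10 band (storm, 24.5–28.4 m/s).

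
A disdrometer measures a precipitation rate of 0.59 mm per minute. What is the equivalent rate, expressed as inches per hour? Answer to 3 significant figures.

1.39 in/hour

0.59 mm/minute × 0.0393701 in/mm × 60 minute/hour = 1.39 in/hour.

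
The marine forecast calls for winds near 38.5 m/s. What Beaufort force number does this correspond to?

38.5 m/s lies in the Beaufort 12 band (hurricane force, ≥32.7 m/s).

Beaufort force 12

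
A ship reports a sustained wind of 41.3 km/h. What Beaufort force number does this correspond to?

Beaufort force 6

41.3 km/h = 11.5 m/s, which is Beaufort 6 (strong breeze, 10.8–13.8 m/s).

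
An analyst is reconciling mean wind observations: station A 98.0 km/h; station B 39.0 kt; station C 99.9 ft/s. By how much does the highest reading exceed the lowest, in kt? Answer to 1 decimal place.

station A: 98.0 km/h = 52.916 kt.
station C: 99.9 ft/s = 59.189 kt.
Spread: 59.189 − 39.000 = 20.2 kt.

20.2 kt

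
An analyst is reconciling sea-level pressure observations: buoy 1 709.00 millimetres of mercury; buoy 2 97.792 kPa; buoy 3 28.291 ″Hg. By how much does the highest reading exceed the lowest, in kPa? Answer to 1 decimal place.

3.3 kPa

buoy 1: 709.00 mmHg = 94.526 kPa.
buoy 3: 28.291 inHg = 95.804 kPa.
Spread: 97.792 − 94.526 = 3.3 kPa.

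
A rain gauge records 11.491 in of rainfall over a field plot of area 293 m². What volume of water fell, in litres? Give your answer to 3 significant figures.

Depth: 11.491 in × 25.4 = 291.8714 mm.
1 mm over 1 m² is 1 L, so volume = 291.8714 × 293 = 85518.32 L ≈ 85500 L.

85500 litres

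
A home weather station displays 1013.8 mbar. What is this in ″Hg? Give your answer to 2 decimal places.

29.94 inHg

1 mb = 0.02953 inHg, so 1013.8 × 0.02953 = 29.94 inHg.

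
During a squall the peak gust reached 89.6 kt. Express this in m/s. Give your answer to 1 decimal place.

46.1 m/s

1 kt = 0.514444 m/s, so 89.6 × 0.514444 = 46.1 m/s.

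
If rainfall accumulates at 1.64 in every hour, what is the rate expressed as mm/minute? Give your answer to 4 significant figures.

0.6943 mm/minute

1.64 in/hour × 25.4 mm/in × 0.0166667 hour/minute = 0.6943 mm/minute.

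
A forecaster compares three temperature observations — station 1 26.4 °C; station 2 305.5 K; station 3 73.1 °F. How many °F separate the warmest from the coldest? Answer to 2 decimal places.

station 2: 305.5 K = 32.350 °C.
station 3: 73.1 °F = 22.833 °C.
Spread: 32.350 − 22.833 = 9.517 °C = 17.13 °F.

17.13 °F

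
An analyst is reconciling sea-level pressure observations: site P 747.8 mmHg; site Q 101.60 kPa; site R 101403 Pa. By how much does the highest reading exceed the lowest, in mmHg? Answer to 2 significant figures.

site Q: 101.60 kPa = 762.06 mmHg.
site R: 101403 Pa = 760.58 mmHg.
Spread: 762.06 − 747.80 = 14 mmHg.

14 mmHg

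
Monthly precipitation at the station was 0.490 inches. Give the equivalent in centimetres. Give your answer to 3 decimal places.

1.245 cm

1 in = 2.54 cm, so 0.490 × 2.54 = 1.245 cm.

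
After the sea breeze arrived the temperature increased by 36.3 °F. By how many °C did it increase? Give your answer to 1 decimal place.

Converting a difference, only the 9/5 scale factor applies: Δ°C = 36.3 × 0.5556 = 20.2 °C.

20.2 °C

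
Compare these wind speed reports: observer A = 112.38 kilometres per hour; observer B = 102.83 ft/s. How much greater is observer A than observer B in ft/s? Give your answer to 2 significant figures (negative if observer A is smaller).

-0.41 ft/s

observer A: 112.38 km/h = 102.4169 ft/s.
Difference: 102.4169 − 102.8300 = -0.41 ft/s.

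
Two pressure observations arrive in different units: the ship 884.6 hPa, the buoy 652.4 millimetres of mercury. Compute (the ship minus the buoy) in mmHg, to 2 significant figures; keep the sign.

11 mmHg

the ship: 884.6 hPa = 663.50 mmHg.
Difference: 663.50 − 652.40 = 11 mmHg.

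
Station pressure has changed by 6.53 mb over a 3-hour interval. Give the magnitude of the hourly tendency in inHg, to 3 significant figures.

6.53 mb / 3 h × 0.02953 inHg/mb = 0.0643 inHg/h.

0.0643 inHg per hour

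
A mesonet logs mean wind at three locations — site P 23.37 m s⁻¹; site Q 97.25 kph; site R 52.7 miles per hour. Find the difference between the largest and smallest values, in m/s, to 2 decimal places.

3.64 m/s

site Q: 97.25 km/h = 27.0139 m/s.
site R: 52.7 mph = 23.5590 m/s.
Spread: 27.0139 − 23.3700 = 3.64 m/s.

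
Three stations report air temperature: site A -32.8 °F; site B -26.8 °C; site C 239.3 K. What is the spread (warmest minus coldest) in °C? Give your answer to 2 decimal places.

9.20 °C

site A: -32.8 °F = -36.000 °C.
site C: 239.3 K = -33.850 °C.
Spread: (-26.800) − (-36.000) = 9.200 °C.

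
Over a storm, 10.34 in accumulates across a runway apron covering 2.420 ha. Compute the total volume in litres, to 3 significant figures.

Depth: 10.34 in × 25.4 = 262.636 mm.
Area: 2.420 ha = 24200 m².
1 mm over 1 m² is 1 L, so volume = 262.636 × 24200 = 6355791.2 L ≈ 6360000 L.

6360000 litres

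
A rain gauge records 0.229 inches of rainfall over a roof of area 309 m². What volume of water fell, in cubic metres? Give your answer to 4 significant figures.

Depth: 0.229 in × 25.4 = 5.8166 mm.
1 mm over 1 m² is 1 L, so volume = 5.8166 × 309 = 1797.3294 L = 1.797 m³.

1.797 cubic metres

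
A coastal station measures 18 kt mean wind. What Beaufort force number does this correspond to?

18 kt lies in the Beaufort 5 band (fresh breeze, 17–21 kt).

Beaufort force 5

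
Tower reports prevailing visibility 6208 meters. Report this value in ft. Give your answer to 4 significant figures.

20370 ft

1 m = 3.28084 ft, so 6208 × 3.28084 = 20370 ft.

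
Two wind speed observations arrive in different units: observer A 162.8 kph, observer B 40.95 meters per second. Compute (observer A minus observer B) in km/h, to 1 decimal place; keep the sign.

observer B: 40.95 m/s = 147.420 km/h.
Difference: 162.800 − 147.420 = 15.4 km/h.

15.4 km/h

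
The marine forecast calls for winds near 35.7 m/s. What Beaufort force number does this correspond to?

35.7 m/s lies in the Beaufort 12 band (hurricane force, ≥32.7 m/s).

Beaufort force 12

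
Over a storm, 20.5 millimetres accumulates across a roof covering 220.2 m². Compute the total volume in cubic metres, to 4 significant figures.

1 mm over 1 m² is 1 L, so volume = 20.5 × 220.2 = 4514.1 L = 4.514 m³.

4.514 cubic metres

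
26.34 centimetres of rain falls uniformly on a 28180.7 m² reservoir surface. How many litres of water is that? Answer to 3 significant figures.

7420000 litres

Depth: 26.34 cm × 10 = 263.4 mm.
1 mm over 1 m² is 1 L, so volume = 263.4 × 28180.7 = 7422796.4 L ≈ 7420000 L.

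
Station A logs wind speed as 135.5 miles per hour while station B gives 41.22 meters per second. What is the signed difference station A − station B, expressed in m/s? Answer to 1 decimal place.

station A: 135.5 mph = 60.574 m/s.
Difference: 60.574 − 41.220 = 19.4 m/s.

19.4 m/s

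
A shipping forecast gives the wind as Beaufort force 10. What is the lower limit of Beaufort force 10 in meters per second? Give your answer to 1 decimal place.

24.5 m/s

Beaufort 10 (storm) spans 24.5–28.4 m/s.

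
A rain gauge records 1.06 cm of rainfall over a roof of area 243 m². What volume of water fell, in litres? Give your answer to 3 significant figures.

2580 litres

Depth: 1.06 cm × 10 = 10.6 mm.
1 mm over 1 m² is 1 L, so volume = 10.6 × 243 = 2575.8 L ≈ 2580 L.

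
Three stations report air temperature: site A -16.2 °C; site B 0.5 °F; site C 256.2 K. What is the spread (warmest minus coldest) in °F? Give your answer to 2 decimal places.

site B: 0.5 °F = -17.500 °C.
site C: 256.2 K = -16.950 °C.
Spread: (-16.200) − (-17.500) = 1.300 °C = 2.34 °F.

2.34 °F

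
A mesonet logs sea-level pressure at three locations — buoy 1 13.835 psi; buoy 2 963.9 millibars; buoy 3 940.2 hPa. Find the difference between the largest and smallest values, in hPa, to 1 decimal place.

23.7 hPa

buoy 1: 13.835 psi = 953.890 hPa.
buoy 2: 963.9 mb = 963.900 hPa.
Spread: 963.900 − 940.200 = 23.7 hPa.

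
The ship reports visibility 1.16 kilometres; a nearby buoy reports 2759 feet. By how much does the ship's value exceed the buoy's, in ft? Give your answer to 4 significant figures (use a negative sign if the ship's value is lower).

the ship: 1.16 km = 3805.77 ft.
Difference: 3805.77 − 2759.00 = 1047 ft.

1047 ft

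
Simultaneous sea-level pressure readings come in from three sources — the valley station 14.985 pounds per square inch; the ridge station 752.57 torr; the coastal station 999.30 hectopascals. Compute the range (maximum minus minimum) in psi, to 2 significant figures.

the ridge station: 752.57 mmHg = 14.5523 psi.
the coastal station: 999.30 hPa = 14.4936 psi.
Spread: 14.9850 − 14.4936 = 0.49 psi.

0.49 psi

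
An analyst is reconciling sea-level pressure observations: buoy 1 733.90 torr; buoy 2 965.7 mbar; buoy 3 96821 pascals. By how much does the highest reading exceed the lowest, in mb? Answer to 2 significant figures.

13 mb

buoy 1: 733.90 mmHg = 978.45 mb.
buoy 3: 96821 Pa = 968.21 mb.
Spread: 978.45 − 965.70 = 13 mb.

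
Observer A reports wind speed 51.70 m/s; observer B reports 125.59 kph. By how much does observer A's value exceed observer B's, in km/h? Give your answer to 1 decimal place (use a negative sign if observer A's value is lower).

observer A: 51.70 m/s = 186.120 km/h.
Difference: 186.120 − 125.590 = 60.5 km/h.

60.5 km/h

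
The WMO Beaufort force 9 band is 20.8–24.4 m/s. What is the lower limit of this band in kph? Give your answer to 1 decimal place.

74.9 km/h

20.8–24.4 m/s × 3.6 = 74.9–87.8 km/h.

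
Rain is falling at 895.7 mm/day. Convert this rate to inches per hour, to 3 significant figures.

895.7 mm/day × 0.0393701 in/mm × 0.0416667 day/hour = 1.47 in/hour.

1.47 in/hour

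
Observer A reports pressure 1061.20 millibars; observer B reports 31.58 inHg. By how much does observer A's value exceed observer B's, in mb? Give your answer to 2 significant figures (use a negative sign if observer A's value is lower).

observer B: 31.58 inHg = 1069.422 mb.
Difference: 1061.200 − 1069.422 = -8.2 mb.

-8.2 mb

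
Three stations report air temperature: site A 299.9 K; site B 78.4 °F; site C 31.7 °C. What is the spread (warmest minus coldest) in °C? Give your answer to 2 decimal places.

5.92 °C

site A: 299.9 K = 26.750 °C.
site B: 78.4 °F = 25.778 °C.
Spread: 31.700 − 25.778 = 5.922 °C.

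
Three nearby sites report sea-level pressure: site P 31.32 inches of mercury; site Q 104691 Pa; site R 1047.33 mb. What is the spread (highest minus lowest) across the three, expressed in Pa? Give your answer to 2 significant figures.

1400 Pa

site P: 31.32 inHg = 106061.70 Pa.
site R: 1047.33 mb = 104733.00 Pa.
Spread: 106061.70 − 104691.00 = 1400 Pa.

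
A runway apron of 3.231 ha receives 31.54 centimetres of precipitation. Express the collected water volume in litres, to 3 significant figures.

Depth: 31.54 cm × 10 = 315.4 mm.
Area: 3.231 ha = 32310 m².
1 mm over 1 m² is 1 L, so volume = 315.4 × 32310 = 10190574 L ≈ 10200000 L.

10200000 litres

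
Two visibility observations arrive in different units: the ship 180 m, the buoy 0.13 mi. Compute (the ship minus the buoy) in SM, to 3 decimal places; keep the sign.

the ship: 180 m = 0.11185 SM.
Difference: 0.11185 − 0.13000 = -0.018 SM.

-0.018 SM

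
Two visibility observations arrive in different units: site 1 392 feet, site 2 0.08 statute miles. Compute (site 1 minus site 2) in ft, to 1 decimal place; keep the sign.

-30.4 ft

site 2: 0.08 SM = 422.400 ft.
Difference: 392.000 − 422.400 = -30.4 ft.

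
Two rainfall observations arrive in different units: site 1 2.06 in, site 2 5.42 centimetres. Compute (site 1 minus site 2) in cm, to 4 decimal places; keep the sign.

site 1: 2.06 in = 5.232400 cm.
Difference: 5.232400 − 5.420000 = -0.1876 cm.

-0.1876 cm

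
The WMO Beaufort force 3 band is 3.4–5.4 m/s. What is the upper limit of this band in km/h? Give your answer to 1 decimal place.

3.4–5.4 m/s × 3.6 = 12.2–19.4 km/h.

19.4 km/h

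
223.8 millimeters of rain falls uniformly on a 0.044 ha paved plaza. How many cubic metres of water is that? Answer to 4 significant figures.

Area: 0.044 ha = 440 m².
1 mm over 1 m² is 1 L, so volume = 223.8 × 440 = 98472 L = 98.47 m³.

98.47 cubic metres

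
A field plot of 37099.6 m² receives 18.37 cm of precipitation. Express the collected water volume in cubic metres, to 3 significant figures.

Depth: 18.37 cm × 10 = 183.7 mm.
1 mm over 1 m² is 1 L, so volume = 183.7 × 37099.6 = 6815196.5 L = 6820 m³.

6820 cubic metres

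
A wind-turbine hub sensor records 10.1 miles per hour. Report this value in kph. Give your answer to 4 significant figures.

1 mph = 1.60934 km/h, so 10.1 × 1.60934 = 16.25 km/h.

16.25 km/h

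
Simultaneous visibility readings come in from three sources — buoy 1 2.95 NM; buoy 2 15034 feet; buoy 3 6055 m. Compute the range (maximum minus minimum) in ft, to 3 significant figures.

4830 ft

buoy 1: 2.95 nmi = 17924.54 ft.
buoy 3: 6055 m = 19865.49 ft.
Spread: 19865.49 − 15034.00 = 4830 ft.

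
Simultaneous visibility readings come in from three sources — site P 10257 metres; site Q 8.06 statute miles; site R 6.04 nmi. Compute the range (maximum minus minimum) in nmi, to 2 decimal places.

site P: 10257 m = 5.5383 nmi.
site Q: 8.06 SM = 7.0039 nmi.
Spread: 7.0039 − 5.5383 = 1.47 nmi.

1.47 nmi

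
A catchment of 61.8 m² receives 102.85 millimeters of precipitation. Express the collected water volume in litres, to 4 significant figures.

1 mm over 1 m² is 1 L, so volume = 102.85 × 61.8 = 6356.13 L ≈ 6356 L.

6356 litres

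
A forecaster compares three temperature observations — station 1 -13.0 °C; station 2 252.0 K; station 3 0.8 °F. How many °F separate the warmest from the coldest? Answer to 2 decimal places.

station 2: 252.0 K = -21.150 °C.
station 3: 0.8 °F = -17.333 °C.
Spread: (-13.000) − (-21.150) = 8.150 °C = 14.67 °F.

14.67 °F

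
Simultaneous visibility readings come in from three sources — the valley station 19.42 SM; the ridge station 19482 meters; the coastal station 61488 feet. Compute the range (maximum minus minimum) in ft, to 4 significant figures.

41050 ft

the valley station: 19.42 SM = 102537.60 ft.
the ridge station: 19482 m = 63917.32 ft.
Spread: 102537.60 − 61488.00 = 41050 ft.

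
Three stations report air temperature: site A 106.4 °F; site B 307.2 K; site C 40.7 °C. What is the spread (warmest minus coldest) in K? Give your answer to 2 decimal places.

7.28 K

site A: 106.4 °F = 41.333 °C.
site B: 307.2 K = 34.050 °C.
Spread: 41.333 − 34.050 = 7.283 °C.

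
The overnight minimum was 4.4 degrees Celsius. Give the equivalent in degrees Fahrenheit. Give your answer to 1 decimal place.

39.9 °F

°F = °C × 9/5 + 32 = 4.4 × 1.8 + 32 = 39.9 °F.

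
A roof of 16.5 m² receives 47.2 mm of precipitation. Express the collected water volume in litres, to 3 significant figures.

1 mm over 1 m² is 1 L, so volume = 47.2 × 16.5 = 778.8 L ≈ 779 L.

779 litres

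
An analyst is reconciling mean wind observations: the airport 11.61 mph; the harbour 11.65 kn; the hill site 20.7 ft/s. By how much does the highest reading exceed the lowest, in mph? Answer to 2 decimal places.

2.50 mph

the harbour: 11.65 kt = 13.4066 mph.
the hill site: 20.7 ft/s = 14.1136 mph.
Spread: 14.1136 − 11.6100 = 2.50 mph.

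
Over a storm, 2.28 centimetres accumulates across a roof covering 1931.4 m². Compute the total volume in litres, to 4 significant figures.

44040 litres

Depth: 2.28 cm × 10 = 22.8 mm.
1 mm over 1 m² is 1 L, so volume = 22.8 × 1931.4 = 44035.92 L ≈ 44040 L.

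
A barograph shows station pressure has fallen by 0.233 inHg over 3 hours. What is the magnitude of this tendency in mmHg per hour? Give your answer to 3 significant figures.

0.233 inHg / 3 h × 25.4 mmHg/inHg = 1.97 mmHg/h.

1.97 mmHg per hour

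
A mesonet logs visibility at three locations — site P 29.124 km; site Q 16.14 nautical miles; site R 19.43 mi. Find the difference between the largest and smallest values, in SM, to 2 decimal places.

1.33 SM

site P: 29.124 km = 18.0968 SM.
site Q: 16.14 nmi = 18.5736 SM.
Spread: 19.4300 − 18.0968 = 1.33 SM.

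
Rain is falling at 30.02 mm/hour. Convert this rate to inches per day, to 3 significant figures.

28.4 in/day

30.02 mm/hour × 0.0393701 in/mm × 24 hour/day = 28.4 in/day.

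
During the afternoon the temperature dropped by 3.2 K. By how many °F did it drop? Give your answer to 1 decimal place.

Converting a difference, only the 9/5 scale factor applies: Δ°F = 3.2 × 1.8 = 5.8 °F.

5.8 °F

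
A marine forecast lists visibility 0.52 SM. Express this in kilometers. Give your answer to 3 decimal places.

0.837 km

1 SM = 1.60934 km, so 0.52 × 1.60934 = 0.837 km.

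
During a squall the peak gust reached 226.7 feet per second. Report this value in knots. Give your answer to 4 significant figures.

1 ft/s = 0.592484 kt, so 226.7 × 0.592484 = 134.3 kt.

134.3 kt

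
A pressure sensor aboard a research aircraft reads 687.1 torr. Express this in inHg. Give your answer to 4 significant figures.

1 mmHg = 0.0393701 inHg, so 687.1 × 0.0393701 = 27.05 inHg.

27.05 inHg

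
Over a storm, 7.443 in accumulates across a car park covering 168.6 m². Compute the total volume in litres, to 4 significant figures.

31870 litres

Depth: 7.443 in × 25.4 = 189.0522 mm.
1 mm over 1 m² is 1 L, so volume = 189.0522 × 168.6 = 31874.201 L ≈ 31870 L.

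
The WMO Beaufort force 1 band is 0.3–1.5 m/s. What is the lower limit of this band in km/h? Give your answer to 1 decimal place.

1.1 km/h

0.3–1.5 m/s × 3.6 = 1.1–5.4 km/h.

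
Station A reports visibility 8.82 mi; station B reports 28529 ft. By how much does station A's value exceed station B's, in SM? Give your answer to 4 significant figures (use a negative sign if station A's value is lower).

3.417 SM

station B: 28529 ft = 5.40322 SM.
Difference: 8.82000 − 5.40322 = 3.417 SM.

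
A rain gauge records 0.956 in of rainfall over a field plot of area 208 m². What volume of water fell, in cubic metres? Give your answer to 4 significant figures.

5.051 cubic metres

Depth: 0.956 in × 25.4 = 24.2824 mm.
1 mm over 1 m² is 1 L, so volume = 24.2824 × 208 = 5050.7392 L = 5.051 m³.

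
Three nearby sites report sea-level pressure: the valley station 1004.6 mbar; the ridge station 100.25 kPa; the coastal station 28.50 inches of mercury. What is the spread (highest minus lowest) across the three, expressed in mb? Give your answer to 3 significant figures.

the ridge station: 100.25 kPa = 1002.500 mb.
the coastal station: 28.50 inHg = 965.121 mb.
Spread: 1004.600 − 965.121 = 39.5 mb.

39.5 mb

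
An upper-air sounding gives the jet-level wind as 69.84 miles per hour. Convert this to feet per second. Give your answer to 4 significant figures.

102.4 ft/s

1 mph = 1.46667 ft/s, so 69.84 × 1.46667 = 102.4 ft/s.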